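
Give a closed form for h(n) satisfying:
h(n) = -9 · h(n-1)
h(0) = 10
Pure geometric recurrence with ratio -9.
By induction h(n) = h(0) · (-9)^n = 10 \left(-9\right)^{n}.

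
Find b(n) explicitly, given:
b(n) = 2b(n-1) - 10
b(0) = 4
First-order linear non-homogeneous.
Homogeneous solution: b_h(n) = A·(2)^n.
Try constant particular solution b_p = K: K = 2K - 10 ⇒ K = 10.
General: b(n) = A·(2)^n + 10.
Apply b(0) = 4: A + 10 = 4 ⇒ A = -6.
So b(n) = 10 - 6 \cdot 2^{n}.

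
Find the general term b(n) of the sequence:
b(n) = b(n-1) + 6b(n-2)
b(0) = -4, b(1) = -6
Characteristic equation: x² - x - 6 = 0, which factors as (x - (-2))(x - (3)) = 0.
Roots r₁ = -2, r₂ = 3 (distinct).
General solution: b(n) = A·(-2)^n + B·(3)^n.
From b(0) = -4: A + B = -4.
From b(1) = -6: -2A + 3B = -6.
Solving: A = - \frac{6}{5}, B = - \frac{14}{5}.
So b(n) = - \frac{6 \left(-2\right)^{n}}{5} - \frac{14 \cdot 3^{n}}{5}.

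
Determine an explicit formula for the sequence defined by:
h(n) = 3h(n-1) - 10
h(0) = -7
First-order linear non-homogeneous.
Homogeneous solution: h_h(n) = A·(3)^n.
Try constant particular solution h_p = K: K = 3K - 10 ⇒ K = 5.
General: h(n) = A·(3)^n + 5.
Apply h(0) = -7: A + 5 = -7 ⇒ A = -12.
So h(n) = 5 - 12 \cdot 3^{n}.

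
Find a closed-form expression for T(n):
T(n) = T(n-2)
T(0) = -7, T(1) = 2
Characteristic equation: x² - 1 = 0, which factors as (x - (-1))(x - (1)) = 0.
Roots r₁ = -1, r₂ = 1 (distinct).
General solution: T(n) = A·(-1)^n + B·(1)^n.
From T(0) = -7: A + B = -7.
From T(1) = 2: -A + B = 2.
Solving: A = - \frac{9}{2}, B = - \frac{5}{2}.
So T(n) = - \frac{9 \left(-1\right)^{n}}{2} - \frac{5}{2}.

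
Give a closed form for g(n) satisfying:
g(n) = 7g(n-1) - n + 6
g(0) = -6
First-order linear with linear forcing.
Homogeneous solution: g_h(n) = A·(7)^n.
Try particular g_p(n) = pn + q. Substituting:
  pn + q = 7(p(n-1) + q) - n + 6.
Matching the n-coefficient: p = 7p - 1 ⇒ p = \frac{1}{6}.
Matching constants: q = -7p + 7q + 6 ⇒ q = - \frac{29}{36}.
General: g(n) = A·(7)^n + \frac{n}{6} - \frac{29}{36}.
Apply g(0) = -6: A - \frac{29}{36} = -6 ⇒ A = - \frac{187}{36}.
So g(n) = - \frac{187 \cdot 7^{n}}{36} + \frac{n}{6} - \frac{29}{36}.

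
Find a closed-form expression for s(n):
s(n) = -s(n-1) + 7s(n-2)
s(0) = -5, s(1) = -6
Characteristic equation: x² + x - 7 = 0.
Discriminant Δ = (-1)² + 4·(7) = 29.
Roots r₁,₂ = (-1 ± √29)/2, so r₁ = - \frac{1}{2} + \frac{\sqrt{29}}{2}, r₂ = - \frac{\sqrt{29}}{2} - \frac{1}{2}.
General solution: s(n) = A·r₁^n + B·r₂^n.
From the initial conditions, A + B = -5 and r₁A + r₂B = -6.
Since r₁ - r₂ = √29: A = (-6 - (-5)r₂)/√29 = - \frac{5}{2} - \frac{17 \sqrt{29}}{58}, and B = -5 - A = - \frac{5}{2} + \frac{17 \sqrt{29}}{58}.
So s(n) = \left(- \frac{5}{2} - \frac{17 \sqrt{29}}{58}\right)\left(- \frac{1}{2} + \frac{\sqrt{29}}{2}\right)^n + \left(- \frac{5}{2} + \frac{17 \sqrt{29}}{58}\right)\left(- \frac{\sqrt{29}}{2} - \frac{1}{2}\right)^n.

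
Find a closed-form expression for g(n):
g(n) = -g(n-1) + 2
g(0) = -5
First-order linear non-homogeneous.
Homogeneous solution: g_h(n) = A·(-1)^n.
Try constant particular solution g_p = K: K = -K + 2 ⇒ K = 1.
General: g(n) = A·(-1)^n + 1.
Apply g(0) = -5: A + 1 = -5 ⇒ A = -6.
So g(n) = 1 - 6 \left(-1\right)^{n}.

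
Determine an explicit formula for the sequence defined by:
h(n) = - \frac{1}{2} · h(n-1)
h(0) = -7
Pure geometric recurrence with ratio - \frac{1}{2}.
By induction h(n) = h(0) · (- \frac{1}{2})^n = - 7 \left(- \frac{1}{2}\right)^{n}.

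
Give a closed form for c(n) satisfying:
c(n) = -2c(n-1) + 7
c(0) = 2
First-order linear non-homogeneous.
Homogeneous solution: c_h(n) = A·(-2)^n.
Try constant particular solution c_p = K: K = -2K + 7 ⇒ K = \frac{7}{3}.
General: c(n) = A·(-2)^n + \frac{7}{3}.
Apply c(0) = 2: A + \frac{7}{3} = 2 ⇒ A = - \frac{1}{3}.
So c(n) = \frac{7}{3} - \frac{\left(-2\right)^{n}}{3}.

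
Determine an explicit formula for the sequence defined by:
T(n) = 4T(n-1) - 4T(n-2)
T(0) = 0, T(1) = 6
Characteristic equation: x² - 4x + 4 = 0, which is (x - (2))².
Repeated root r = 2.
General solution: T(n) = (A + Bn)·(2)^n.
From T(0) = 0: A = 0.
From T(1) = 6: (A + B)·(2) = 6 ⇒ B = 3.
So T(n) = \left(3 n\right) \cdot (2)^n.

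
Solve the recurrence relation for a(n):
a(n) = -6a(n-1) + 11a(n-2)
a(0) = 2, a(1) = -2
Characteristic equation: x² + 6x - 11 = 0.
Discriminant Δ = (-6)² + 4·(11) = 80.
Roots r₁,₂ = (-6 ± √80)/2, so r₁ = -3 + 2 \sqrt{5}, r₂ = - 2 \sqrt{5} - 3.
General solution: a(n) = A·r₁^n + B·r₂^n.
From the initial conditions, A + B = 2 and r₁A + r₂B = -2.
Since r₁ - r₂ = √80: A = (-2 - (2)r₂)/√80 = \frac{\sqrt{5}}{5} + 1, and B = 2 - A = 1 - \frac{\sqrt{5}}{5}.
So a(n) = \left(\frac{\sqrt{5}}{5} + 1\right)\left(-3 + 2 \sqrt{5}\right)^n + \left(1 - \frac{\sqrt{5}}{5}\right)\left(- 2 \sqrt{5} - 3\right)^n.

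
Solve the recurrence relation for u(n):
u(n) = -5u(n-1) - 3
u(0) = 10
First-order linear non-homogeneous.
Homogeneous solution: u_h(n) = A·(-5)^n.
Try constant particular solution u_p = K: K = -5K - 3 ⇒ K = - \frac{1}{2}.
General: u(n) = A·(-5)^n - \frac{1}{2}.
Apply u(0) = 10: A - \frac{1}{2} = 10 ⇒ A = \frac{21}{2}.
So u(n) = \frac{21 \left(-5\right)^{n}}{2} - \frac{1}{2}.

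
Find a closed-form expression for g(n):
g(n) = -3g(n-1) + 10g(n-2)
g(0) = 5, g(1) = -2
Characteristic equation: x² + 3x - 10 = 0, which factors as (x - (2))(x - (-5)) = 0.
Roots r₁ = 2, r₂ = -5 (distinct).
General solution: g(n) = A·(2)^n + B·(-5)^n.
From g(0) = 5: A + B = 5.
From g(1) = -2: 2A - 5B = -2.
Solving: A = \frac{23}{7}, B = \frac{12}{7}.
So g(n) = \frac{12 \left(-5\right)^{n}}{7} + \frac{23 \cdot 2^{n}}{7}.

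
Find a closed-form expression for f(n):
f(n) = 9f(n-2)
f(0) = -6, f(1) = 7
Characteristic equation: x² - 9 = 0, which factors as (x - (3))(x - (-3)) = 0.
Roots r₁ = 3, r₂ = -3 (distinct).
General solution: f(n) = A·(3)^n + B·(-3)^n.
From f(0) = -6: A + B = -6.
From f(1) = 7: 3A - 3B = 7.
Solving: A = - \frac{11}{6}, B = - \frac{25}{6}.
So f(n) = - \frac{25 \left(-3\right)^{n}}{6} - \frac{11 \cdot 3^{n}}{6}.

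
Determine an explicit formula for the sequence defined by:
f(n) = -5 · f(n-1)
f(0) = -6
Pure geometric recurrence with ratio -5.
By induction f(n) = f(0) · (-5)^n = - 6 \left(-5\right)^{n}.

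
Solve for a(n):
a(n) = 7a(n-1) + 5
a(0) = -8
First-order linear non-homogeneous.
Homogeneous solution: a_h(n) = A·(7)^n.
Try constant particular solution a_p = K: K = 7K + 5 ⇒ K = - \frac{5}{6}.
General: a(n) = A·(7)^n - \frac{5}{6}.
Apply a(0) = -8: A - \frac{5}{6} = -8 ⇒ A = - \frac{43}{6}.
So a(n) = - \frac{43 \cdot 7^{n}}{6} - \frac{5}{6}.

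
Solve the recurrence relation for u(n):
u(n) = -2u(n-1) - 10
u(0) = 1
First-order linear non-homogeneous.
Homogeneous solution: u_h(n) = A·(-2)^n.
Try constant particular solution u_p = K: K = -2K - 10 ⇒ K = - \frac{10}{3}.
General: u(n) = A·(-2)^n - \frac{10}{3}.
Apply u(0) = 1: A - \frac{10}{3} = 1 ⇒ A = \frac{13}{3}.
So u(n) = \frac{13 \left(-2\right)^{n}}{3} - \frac{10}{3}.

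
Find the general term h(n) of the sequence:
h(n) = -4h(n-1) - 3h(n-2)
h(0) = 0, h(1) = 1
Characteristic equation: x² + 4x + 3 = 0, which factors as (x - (-3))(x - (-1)) = 0.
Roots r₁ = -3, r₂ = -1 (distinct).
General solution: h(n) = A·(-3)^n + B·(-1)^n.
From h(0) = 0: A + B = 0.
From h(1) = 1: -3A - B = 1.
Solving: A = - \frac{1}{2}, B = \frac{1}{2}.
So h(n) = \frac{\left(-1\right)^{n}}{2} - \frac{\left(-3\right)^{n}}{2}.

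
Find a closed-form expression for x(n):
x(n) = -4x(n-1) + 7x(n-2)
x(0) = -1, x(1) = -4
Characteristic equation: x² + 4x - 7 = 0.
Discriminant Δ = (-4)² + 4·(7) = 44.
Roots r₁,₂ = (-4 ± √44)/2, so r₁ = -2 + \sqrt{11}, r₂ = - \sqrt{11} - 2.
General solution: x(n) = A·r₁^n + B·r₂^n.
From the initial conditions, A + B = -1 and r₁A + r₂B = -4.
Since r₁ - r₂ = √44: A = (-4 - (-1)r₂)/√44 = - \frac{3 \sqrt{11}}{11} - \frac{1}{2}, and B = -1 - A = - \frac{1}{2} + \frac{3 \sqrt{11}}{11}.
So x(n) = \left(- \frac{3 \sqrt{11}}{11} - \frac{1}{2}\right)\left(-2 + \sqrt{11}\right)^n + \left(- \frac{1}{2} + \frac{3 \sqrt{11}}{11}\right)\left(- \sqrt{11} - 2\right)^n.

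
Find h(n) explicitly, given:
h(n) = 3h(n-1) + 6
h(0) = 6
First-order linear non-homogeneous.
Homogeneous solution: h_h(n) = A·(3)^n.
Try constant particular solution h_p = K: K = 3K + 6 ⇒ K = -3.
General: h(n) = A·(3)^n - 3.
Apply h(0) = 6: A - 3 = 6 ⇒ A = 9.
So h(n) = 9 \cdot 3^{n} - 3.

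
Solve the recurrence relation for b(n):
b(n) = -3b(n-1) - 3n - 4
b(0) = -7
First-order linear with linear forcing.
Homogeneous solution: b_h(n) = A·(-3)^n.
Try particular b_p(n) = pn + q. Substituting:
  pn + q = -3(p(n-1) + q) - 3n - 4.
Matching the n-coefficient: p = -3p - 3 ⇒ p = - \frac{3}{4}.
Matching constants: q = 3p - 3q - 4 ⇒ q = - \frac{25}{16}.
General: b(n) = A·(-3)^n - \frac{3 n}{4} - \frac{25}{16}.
Apply b(0) = -7: A - \frac{25}{16} = -7 ⇒ A = - \frac{87}{16}.
So b(n) = - \frac{87 \left(-3\right)^{n}}{16} - \frac{3 n}{4} - \frac{25}{16}.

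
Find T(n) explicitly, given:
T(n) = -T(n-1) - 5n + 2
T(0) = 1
First-order linear with linear forcing.
Homogeneous solution: T_h(n) = A·(-1)^n.
Try particular T_p(n) = pn + q. Substituting:
  pn + q = -(p(n-1) + q) - 5n + 2.
Matching the n-coefficient: p = -p - 5 ⇒ p = - \frac{5}{2}.
Matching constants: q = p - q + 2 ⇒ q = - \frac{1}{4}.
General: T(n) = A·(-1)^n - \frac{5 n}{2} - \frac{1}{4}.
Apply T(0) = 1: A - \frac{1}{4} = 1 ⇒ A = \frac{5}{4}.
So T(n) = \frac{5 \left(-1\right)^{n}}{4} - \frac{5 n}{2} - \frac{1}{4}.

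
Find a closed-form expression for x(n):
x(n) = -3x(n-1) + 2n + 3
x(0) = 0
First-order linear with linear forcing.
Homogeneous solution: x_h(n) = A·(-3)^n.
Try particular x_p(n) = pn + q. Substituting:
  pn + q = -3(p(n-1) + q) + 2n + 3.
Matching the n-coefficient: p = -3p + 2 ⇒ p = \frac{1}{2}.
Matching constants: q = 3p - 3q + 3 ⇒ q = \frac{9}{8}.
General: x(n) = A·(-3)^n + \frac{n}{2} + \frac{9}{8}.
Apply x(0) = 0: A + \frac{9}{8} = 0 ⇒ A = - \frac{9}{8}.
So x(n) = - \frac{9 \left(-3\right)^{n}}{8} + \frac{n}{2} + \frac{9}{8}.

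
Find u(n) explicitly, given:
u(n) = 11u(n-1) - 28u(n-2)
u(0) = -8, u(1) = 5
Characteristic equation: x² - 11x + 28 = 0, which factors as (x - (4))(x - (7)) = 0.
Roots r₁ = 4, r₂ = 7 (distinct).
General solution: u(n) = A·(4)^n + B·(7)^n.
From u(0) = -8: A + B = -8.
From u(1) = 5: 4A + 7B = 5.
Solving: A = - \frac{61}{3}, B = \frac{37}{3}.
So u(n) = - \frac{61 \cdot 4^{n}}{3} + \frac{37 \cdot 7^{n}}{3}.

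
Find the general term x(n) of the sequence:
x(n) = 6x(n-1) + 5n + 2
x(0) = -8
First-order linear with linear forcing.
Homogeneous solution: x_h(n) = A·(6)^n.
Try particular x_p(n) = pn + q. Substituting:
  pn + q = 6(p(n-1) + q) + 5n + 2.
Matching the n-coefficient: p = 6p + 5 ⇒ p = -1.
Matching constants: q = -6p + 6q + 2 ⇒ q = - \frac{8}{5}.
General: x(n) = A·(6)^n - n - \frac{8}{5}.
Apply x(0) = -8: A - \frac{8}{5} = -8 ⇒ A = - \frac{32}{5}.
So x(n) = - \frac{32 \cdot 6^{n}}{5} - n - \frac{8}{5}.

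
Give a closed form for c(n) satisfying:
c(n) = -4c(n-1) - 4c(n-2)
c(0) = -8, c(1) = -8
Characteristic equation: x² + 4x + 4 = 0, which is (x - (-2))².
Repeated root r = -2.
General solution: c(n) = (A + Bn)·(-2)^n.
From c(0) = -8: A = -8.
From c(1) = -8: (A + B)·(-2) = -8 ⇒ B = 12.
So c(n) = \left(12 n - 8\right) \cdot (-2)^n.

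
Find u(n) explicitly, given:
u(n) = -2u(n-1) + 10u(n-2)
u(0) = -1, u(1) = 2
Characteristic equation: x² + 2x - 10 = 0.
Discriminant Δ = (-2)² + 4·(10) = 44.
Roots r₁,₂ = (-2 ± √44)/2, so r₁ = -1 + \sqrt{11}, r₂ = - \sqrt{11} - 1.
General solution: u(n) = A·r₁^n + B·r₂^n.
From the initial conditions, A + B = -1 and r₁A + r₂B = 2.
Since r₁ - r₂ = √44: A = (2 - (-1)r₂)/√44 = - \frac{1}{2} + \frac{\sqrt{11}}{22}, and B = -1 - A = - \frac{1}{2} - \frac{\sqrt{11}}{22}.
So u(n) = \left(- \frac{1}{2} + \frac{\sqrt{11}}{22}\right)\left(-1 + \sqrt{11}\right)^n + \left(- \frac{1}{2} - \frac{\sqrt{11}}{22}\right)\left(- \sqrt{11} - 1\right)^n.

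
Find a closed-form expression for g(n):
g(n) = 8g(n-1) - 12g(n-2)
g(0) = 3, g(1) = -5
Characteristic equation: x² - 8x + 12 = 0, which factors as (x - (2))(x - (6)) = 0.
Roots r₁ = 2, r₂ = 6 (distinct).
General solution: g(n) = A·(2)^n + B·(6)^n.
From g(0) = 3: A + B = 3.
From g(1) = -5: 2A + 6B = -5.
Solving: A = \frac{23}{4}, B = - \frac{11}{4}.
So g(n) = \frac{23 \cdot 2^{n}}{4} - \frac{11 \cdot 6^{n}}{4}.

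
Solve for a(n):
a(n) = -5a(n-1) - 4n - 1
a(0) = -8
First-order linear with linear forcing.
Homogeneous solution: a_h(n) = A·(-5)^n.
Try particular a_p(n) = pn + q. Substituting:
  pn + q = -5(p(n-1) + q) - 4n - 1.
Matching the n-coefficient: p = -5p - 4 ⇒ p = - \frac{2}{3}.
Matching constants: q = 5p - 5q - 1 ⇒ q = - \frac{13}{18}.
General: a(n) = A·(-5)^n - \frac{2 n}{3} - \frac{13}{18}.
Apply a(0) = -8: A - \frac{13}{18} = -8 ⇒ A = - \frac{131}{18}.
So a(n) = - \frac{131 \left(-5\right)^{n}}{18} - \frac{2 n}{3} - \frac{13}{18}.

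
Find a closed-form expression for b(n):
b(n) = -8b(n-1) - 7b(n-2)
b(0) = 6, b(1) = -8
Characteristic equation: x² + 8x + 7 = 0, which factors as (x - (-1))(x - (-7)) = 0.
Roots r₁ = -1, r₂ = -7 (distinct).
General solution: b(n) = A·(-1)^n + B·(-7)^n.
From b(0) = 6: A + B = 6.
From b(1) = -8: -A - 7B = -8.
Solving: A = \frac{17}{3}, B = \frac{1}{3}.
So b(n) = \frac{17 \left(-1\right)^{n}}{3} + \frac{\left(-7\right)^{n}}{3}.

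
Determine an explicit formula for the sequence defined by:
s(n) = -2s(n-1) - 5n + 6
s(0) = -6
First-order linear with linear forcing.
Homogeneous solution: s_h(n) = A·(-2)^n.
Try particular s_p(n) = pn + q. Substituting:
  pn + q = -2(p(n-1) + q) - 5n + 6.
Matching the n-coefficient: p = -2p - 5 ⇒ p = - \frac{5}{3}.
Matching constants: q = 2p - 2q + 6 ⇒ q = \frac{8}{9}.
General: s(n) = A·(-2)^n - \frac{5 n}{3} + \frac{8}{9}.
Apply s(0) = -6: A + \frac{8}{9} = -6 ⇒ A = - \frac{62}{9}.
So s(n) = - \frac{62 \left(-2\right)^{n}}{9} - \frac{5 n}{3} + \frac{8}{9}.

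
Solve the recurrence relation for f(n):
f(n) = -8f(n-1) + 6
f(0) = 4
First-order linear non-homogeneous.
Homogeneous solution: f_h(n) = A·(-8)^n.
Try constant particular solution f_p = K: K = -8K + 6 ⇒ K = \frac{2}{3}.
General: f(n) = A·(-8)^n + \frac{2}{3}.
Apply f(0) = 4: A + \frac{2}{3} = 4 ⇒ A = \frac{10}{3}.
So f(n) = \frac{10 \left(-8\right)^{n}}{3} + \frac{2}{3}.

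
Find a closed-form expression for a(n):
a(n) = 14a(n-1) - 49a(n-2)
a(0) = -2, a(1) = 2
Characteristic equation: x² - 14x + 49 = 0, which is (x - (7))².
Repeated root r = 7.
General solution: a(n) = (A + Bn)·(7)^n.
From a(0) = -2: A = -2.
From a(1) = 2: (A + B)·(7) = 2 ⇒ B = \frac{16}{7}.
So a(n) = \left(\frac{16 n}{7} - 2\right) \cdot (7)^n.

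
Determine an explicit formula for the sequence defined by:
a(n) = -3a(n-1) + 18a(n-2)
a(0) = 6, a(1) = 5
Characteristic equation: x² + 3x - 18 = 0, which factors as (x - (-6))(x - (3)) = 0.
Roots r₁ = -6, r₂ = 3 (distinct).
General solution: a(n) = A·(-6)^n + B·(3)^n.
From a(0) = 6: A + B = 6.
From a(1) = 5: -6A + 3B = 5.
Solving: A = \frac{13}{9}, B = \frac{41}{9}.
So a(n) = \frac{13 \left(-6\right)^{n}}{9} + \frac{41 \cdot 3^{n}}{9}.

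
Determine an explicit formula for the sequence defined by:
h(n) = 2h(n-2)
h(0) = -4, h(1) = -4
Characteristic equation: x² - 2 = 0.
Discriminant Δ = (0)² + 4·(2) = 8.
Roots r₁,₂ = (0 ± √8)/2, so r₁ = \sqrt{2}, r₂ = - \sqrt{2}.
General solution: h(n) = A·r₁^n + B·r₂^n.
From the initial conditions, A + B = -4 and r₁A + r₂B = -4.
Since r₁ - r₂ = √8: A = (-4 - (-4)r₂)/√8 = -2 - \sqrt{2}, and B = -4 - A = -2 + \sqrt{2}.
So h(n) = \left(-2 - \sqrt{2}\right)\left(\sqrt{2}\right)^n + \left(-2 + \sqrt{2}\right)\left(- \sqrt{2}\right)^n.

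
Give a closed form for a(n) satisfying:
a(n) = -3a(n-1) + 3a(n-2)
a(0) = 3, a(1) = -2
Characteristic equation: x² + 3x - 3 = 0.
Discriminant Δ = (-3)² + 4·(3) = 21.
Roots r₁,₂ = (-3 ± √21)/2, so r₁ = - \frac{3}{2} + \frac{\sqrt{21}}{2}, r₂ = - \frac{\sqrt{21}}{2} - \frac{3}{2}.
General solution: a(n) = A·r₁^n + B·r₂^n.
From the initial conditions, A + B = 3 and r₁A + r₂B = -2.
Since r₁ - r₂ = √21: A = (-2 - (3)r₂)/√21 = \frac{5 \sqrt{21}}{42} + \frac{3}{2}, and B = 3 - A = \frac{3}{2} - \frac{5 \sqrt{21}}{42}.
So a(n) = \left(\frac{5 \sqrt{21}}{42} + \frac{3}{2}\right)\left(- \frac{3}{2} + \frac{\sqrt{21}}{2}\right)^n + \left(\frac{3}{2} - \frac{5 \sqrt{21}}{42}\right)\left(- \frac{\sqrt{21}}{2} - \frac{3}{2}\right)^n.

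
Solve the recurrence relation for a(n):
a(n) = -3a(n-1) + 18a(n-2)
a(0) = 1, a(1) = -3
Characteristic equation: x² + 3x - 18 = 0, which factors as (x - (3))(x - (-6)) = 0.
Roots r₁ = 3, r₂ = -6 (distinct).
General solution: a(n) = A·(3)^n + B·(-6)^n.
From a(0) = 1: A + B = 1.
From a(1) = -3: 3A - 6B = -3.
Solving: A = \frac{1}{3}, B = \frac{2}{3}.
So a(n) = \frac{2 \left(-6\right)^{n}}{3} + \frac{3^{n}}{3}.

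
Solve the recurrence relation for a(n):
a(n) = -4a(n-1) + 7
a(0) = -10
First-order linear non-homogeneous.
Homogeneous solution: a_h(n) = A·(-4)^n.
Try constant particular solution a_p = K: K = -4K + 7 ⇒ K = \frac{7}{5}.
General: a(n) = A·(-4)^n + \frac{7}{5}.
Apply a(0) = -10: A + \frac{7}{5} = -10 ⇒ A = - \frac{57}{5}.
So a(n) = \frac{7}{5} - \frac{57 \left(-4\right)^{n}}{5}.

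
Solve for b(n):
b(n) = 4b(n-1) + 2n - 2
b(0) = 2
First-order linear with linear forcing.
Homogeneous solution: b_h(n) = A·(4)^n.
Try particular b_p(n) = pn + q. Substituting:
  pn + q = 4(p(n-1) + q) + 2n - 2.
Matching the n-coefficient: p = 4p + 2 ⇒ p = - \frac{2}{3}.
Matching constants: q = -4p + 4q - 2 ⇒ q = - \frac{2}{9}.
General: b(n) = A·(4)^n - \frac{2 n}{3} - \frac{2}{9}.
Apply b(0) = 2: A - \frac{2}{9} = 2 ⇒ A = \frac{20}{9}.
So b(n) = \frac{20 \cdot 4^{n}}{9} - \frac{2 n}{3} - \frac{2}{9}.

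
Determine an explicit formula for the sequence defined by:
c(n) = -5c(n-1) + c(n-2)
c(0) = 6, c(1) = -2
Characteristic equation: x² + 5x - 1 = 0.
Discriminant Δ = (-5)² + 4·(1) = 29.
Roots r₁,₂ = (-5 ± √29)/2, so r₁ = - \frac{5}{2} + \frac{\sqrt{29}}{2}, r₂ = - \frac{\sqrt{29}}{2} - \frac{5}{2}.
General solution: c(n) = A·r₁^n + B·r₂^n.
From the initial conditions, A + B = 6 and r₁A + r₂B = -2.
Since r₁ - r₂ = √29: A = (-2 - (6)r₂)/√29 = \frac{13 \sqrt{29}}{29} + 3, and B = 6 - A = 3 - \frac{13 \sqrt{29}}{29}.
So c(n) = \left(\frac{13 \sqrt{29}}{29} + 3\right)\left(- \frac{5}{2} + \frac{\sqrt{29}}{2}\right)^n + \left(3 - \frac{13 \sqrt{29}}{29}\right)\left(- \frac{\sqrt{29}}{2} - \frac{5}{2}\right)^n.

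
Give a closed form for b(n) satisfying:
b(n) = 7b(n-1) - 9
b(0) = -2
First-order linear non-homogeneous.
Homogeneous solution: b_h(n) = A·(7)^n.
Try constant particular solution b_p = K: K = 7K - 9 ⇒ K = \frac{3}{2}.
General: b(n) = A·(7)^n + \frac{3}{2}.
Apply b(0) = -2: A + \frac{3}{2} = -2 ⇒ A = - \frac{7}{2}.
So b(n) = \frac{3}{2} - \frac{7 \cdot 7^{n}}{2}.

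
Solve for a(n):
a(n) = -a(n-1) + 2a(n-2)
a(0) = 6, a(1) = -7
Characteristic equation: x² + x - 2 = 0, which factors as (x - (-2))(x - (1)) = 0.
Roots r₁ = -2, r₂ = 1 (distinct).
General solution: a(n) = A·(-2)^n + B·(1)^n.
From a(0) = 6: A + B = 6.
From a(1) = -7: -2A + B = -7.
Solving: A = \frac{13}{3}, B = \frac{5}{3}.
So a(n) = \frac{13 \left(-2\right)^{n}}{3} + \frac{5}{3}.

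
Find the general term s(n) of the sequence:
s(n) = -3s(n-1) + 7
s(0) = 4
First-order linear non-homogeneous.
Homogeneous solution: s_h(n) = A·(-3)^n.
Try constant particular solution s_p = K: K = -3K + 7 ⇒ K = \frac{7}{4}.
General: s(n) = A·(-3)^n + \frac{7}{4}.
Apply s(0) = 4: A + \frac{7}{4} = 4 ⇒ A = \frac{9}{4}.
So s(n) = \frac{9 \left(-3\right)^{n}}{4} + \frac{7}{4}.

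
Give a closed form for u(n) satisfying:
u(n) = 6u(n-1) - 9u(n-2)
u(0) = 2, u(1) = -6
Characteristic equation: x² - 6x + 9 = 0, which is (x - (3))².
Repeated root r = 3.
General solution: u(n) = (A + Bn)·(3)^n.
From u(0) = 2: A = 2.
From u(1) = -6: (A + B)·(3) = -6 ⇒ B = -4.
So u(n) = \left(2 - 4 n\right) \cdot (3)^n.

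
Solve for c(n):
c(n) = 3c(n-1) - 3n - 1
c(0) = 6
First-order linear with linear forcing.
Homogeneous solution: c_h(n) = A·(3)^n.
Try particular c_p(n) = pn + q. Substituting:
  pn + q = 3(p(n-1) + q) - 3n - 1.
Matching the n-coefficient: p = 3p - 3 ⇒ p = \frac{3}{2}.
Matching constants: q = -3p + 3q - 1 ⇒ q = \frac{11}{4}.
General: c(n) = A·(3)^n + \frac{3 n}{2} + \frac{11}{4}.
Apply c(0) = 6: A + \frac{11}{4} = 6 ⇒ A = \frac{13}{4}.
So c(n) = \frac{13 \cdot 3^{n}}{4} + \frac{3 n}{2} + \frac{11}{4}.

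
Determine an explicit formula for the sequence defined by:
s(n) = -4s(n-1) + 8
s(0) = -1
First-order linear non-homogeneous.
Homogeneous solution: s_h(n) = A·(-4)^n.
Try constant particular solution s_p = K: K = -4K + 8 ⇒ K = \frac{8}{5}.
General: s(n) = A·(-4)^n + \frac{8}{5}.
Apply s(0) = -1: A + \frac{8}{5} = -1 ⇒ A = - \frac{13}{5}.
So s(n) = \frac{8}{5} - \frac{13 \left(-4\right)^{n}}{5}.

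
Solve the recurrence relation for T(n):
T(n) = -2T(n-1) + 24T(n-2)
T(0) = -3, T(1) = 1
Characteristic equation: x² + 2x - 24 = 0, which factors as (x - (4))(x - (-6)) = 0.
Roots r₁ = 4, r₂ = -6 (distinct).
General solution: T(n) = A·(4)^n + B·(-6)^n.
From T(0) = -3: A + B = -3.
From T(1) = 1: 4A - 6B = 1.
Solving: A = - \frac{17}{10}, B = - \frac{13}{10}.
So T(n) = - \frac{13 \left(-6\right)^{n}}{10} - \frac{17 \cdot 4^{n}}{10}.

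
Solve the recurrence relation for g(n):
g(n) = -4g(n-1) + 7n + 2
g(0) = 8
First-order linear with linear forcing.
Homogeneous solution: g_h(n) = A·(-4)^n.
Try particular g_p(n) = pn + q. Substituting:
  pn + q = -4(p(n-1) + q) + 7n + 2.
Matching the n-coefficient: p = -4p + 7 ⇒ p = \frac{7}{5}.
Matching constants: q = 4p - 4q + 2 ⇒ q = \frac{38}{25}.
General: g(n) = A·(-4)^n + \frac{7 n}{5} + \frac{38}{25}.
Apply g(0) = 8: A + \frac{38}{25} = 8 ⇒ A = \frac{162}{25}.
So g(n) = \frac{162 \left(-4\right)^{n}}{25} + \frac{7 n}{5} + \frac{38}{25}.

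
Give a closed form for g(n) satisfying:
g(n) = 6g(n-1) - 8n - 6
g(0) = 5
First-order linear with linear forcing.
Homogeneous solution: g_h(n) = A·(6)^n.
Try particular g_p(n) = pn + q. Substituting:
  pn + q = 6(p(n-1) + q) - 8n - 6.
Matching the n-coefficient: p = 6p - 8 ⇒ p = \frac{8}{5}.
Matching constants: q = -6p + 6q - 6 ⇒ q = \frac{78}{25}.
General: g(n) = A·(6)^n + \frac{8 n}{5} + \frac{78}{25}.
Apply g(0) = 5: A + \frac{78}{25} = 5 ⇒ A = \frac{47}{25}.
So g(n) = \frac{47 \cdot 6^{n}}{25} + \frac{8 n}{5} + \frac{78}{25}.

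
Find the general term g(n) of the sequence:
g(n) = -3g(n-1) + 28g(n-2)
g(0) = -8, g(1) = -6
Characteristic equation: x² + 3x - 28 = 0, which factors as (x - (4))(x - (-7)) = 0.
Roots r₁ = 4, r₂ = -7 (distinct).
General solution: g(n) = A·(4)^n + B·(-7)^n.
From g(0) = -8: A + B = -8.
From g(1) = -6: 4A - 7B = -6.
Solving: A = - \frac{62}{11}, B = - \frac{26}{11}.
So g(n) = - \frac{26 \left(-7\right)^{n}}{11} - \frac{62 \cdot 4^{n}}{11}.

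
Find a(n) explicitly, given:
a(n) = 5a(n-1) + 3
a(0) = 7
First-order linear non-homogeneous.
Homogeneous solution: a_h(n) = A·(5)^n.
Try constant particular solution a_p = K: K = 5K + 3 ⇒ K = - \frac{3}{4}.
General: a(n) = A·(5)^n - \frac{3}{4}.
Apply a(0) = 7: A - \frac{3}{4} = 7 ⇒ A = \frac{31}{4}.
So a(n) = \frac{31 \cdot 5^{n}}{4} - \frac{3}{4}.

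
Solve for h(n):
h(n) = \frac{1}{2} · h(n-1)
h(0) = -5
Pure geometric recurrence with ratio \frac{1}{2}.
By induction h(n) = h(0) · (\frac{1}{2})^n = - 5 \cdot 2^{- n}.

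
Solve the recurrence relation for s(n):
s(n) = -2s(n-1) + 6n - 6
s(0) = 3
First-order linear with linear forcing.
Homogeneous solution: s_h(n) = A·(-2)^n.
Try particular s_p(n) = pn + q. Substituting:
  pn + q = -2(p(n-1) + q) + 6n - 6.
Matching the n-coefficient: p = -2p + 6 ⇒ p = 2.
Matching constants: q = 2p - 2q - 6 ⇒ q = - \frac{2}{3}.
General: s(n) = A·(-2)^n + 2 n - \frac{2}{3}.
Apply s(0) = 3: A - \frac{2}{3} = 3 ⇒ A = \frac{11}{3}.
So s(n) = \frac{11 \left(-2\right)^{n}}{3} + 2 n - \frac{2}{3}.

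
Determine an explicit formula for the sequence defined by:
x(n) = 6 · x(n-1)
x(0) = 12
Pure geometric recurrence with ratio 6.
By induction x(n) = x(0) · (6)^n = 12 \cdot 6^{n}.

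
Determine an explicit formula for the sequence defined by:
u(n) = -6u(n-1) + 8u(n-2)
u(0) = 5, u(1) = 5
Characteristic equation: x² + 6x - 8 = 0.
Discriminant Δ = (-6)² + 4·(8) = 68.
Roots r₁,₂ = (-6 ± √68)/2, so r₁ = -3 + \sqrt{17}, r₂ = - \sqrt{17} - 3.
General solution: u(n) = A·r₁^n + B·r₂^n.
From the initial conditions, A + B = 5 and r₁A + r₂B = 5.
Since r₁ - r₂ = √68: A = (5 - (5)r₂)/√68 = \frac{10 \sqrt{17}}{17} + \frac{5}{2}, and B = 5 - A = \frac{5}{2} - \frac{10 \sqrt{17}}{17}.
So u(n) = \left(\frac{10 \sqrt{17}}{17} + \frac{5}{2}\right)\left(-3 + \sqrt{17}\right)^n + \left(\frac{5}{2} - \frac{10 \sqrt{17}}{17}\right)\left(- \sqrt{17} - 3\right)^n.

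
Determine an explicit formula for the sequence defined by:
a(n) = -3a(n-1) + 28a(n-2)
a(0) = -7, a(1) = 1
Characteristic equation: x² + 3x - 28 = 0, which factors as (x - (-7))(x - (4)) = 0.
Roots r₁ = -7, r₂ = 4 (distinct).
General solution: a(n) = A·(-7)^n + B·(4)^n.
From a(0) = -7: A + B = -7.
From a(1) = 1: -7A + 4B = 1.
Solving: A = - \frac{29}{11}, B = - \frac{48}{11}.
So a(n) = - \frac{29 \left(-7\right)^{n}}{11} - \frac{48 \cdot 4^{n}}{11}.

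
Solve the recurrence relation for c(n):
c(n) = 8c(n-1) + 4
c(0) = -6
First-order linear non-homogeneous.
Homogeneous solution: c_h(n) = A·(8)^n.
Try constant particular solution c_p = K: K = 8K + 4 ⇒ K = - \frac{4}{7}.
General: c(n) = A·(8)^n - \frac{4}{7}.
Apply c(0) = -6: A - \frac{4}{7} = -6 ⇒ A = - \frac{38}{7}.
So c(n) = - \frac{38 \cdot 8^{n}}{7} - \frac{4}{7}.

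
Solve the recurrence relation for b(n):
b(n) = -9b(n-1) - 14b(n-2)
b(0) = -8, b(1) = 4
Characteristic equation: x² + 9x + 14 = 0, which factors as (x - (-2))(x - (-7)) = 0.
Roots r₁ = -2, r₂ = -7 (distinct).
General solution: b(n) = A·(-2)^n + B·(-7)^n.
From b(0) = -8: A + B = -8.
From b(1) = 4: -2A - 7B = 4.
Solving: A = - \frac{52}{5}, B = \frac{12}{5}.
So b(n) = - \frac{52 \left(-2\right)^{n}}{5} + \frac{12 \left(-7\right)^{n}}{5}.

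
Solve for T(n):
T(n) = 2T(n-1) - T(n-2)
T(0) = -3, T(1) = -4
Characteristic equation: x² - 2x + 1 = 0, which is (x - (1))².
Repeated root r = 1.
General solution: T(n) = (A + Bn)·(1)^n.
From T(0) = -3: A = -3.
From T(1) = -4: (A + B)·(1) = -4 ⇒ B = -1.
So T(n) = \left(- n - 3\right) \cdot (1)^n.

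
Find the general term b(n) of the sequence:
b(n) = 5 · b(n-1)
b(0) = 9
Pure geometric recurrence with ratio 5.
By induction b(n) = b(0) · (5)^n = 9 \cdot 5^{n}.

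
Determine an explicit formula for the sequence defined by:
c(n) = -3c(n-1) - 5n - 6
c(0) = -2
First-order linear with linear forcing.
Homogeneous solution: c_h(n) = A·(-3)^n.
Try particular c_p(n) = pn + q. Substituting:
  pn + q = -3(p(n-1) + q) - 5n - 6.
Matching the n-coefficient: p = -3p - 5 ⇒ p = - \frac{5}{4}.
Matching constants: q = 3p - 3q - 6 ⇒ q = - \frac{39}{16}.
General: c(n) = A·(-3)^n - \frac{5 n}{4} - \frac{39}{16}.
Apply c(0) = -2: A - \frac{39}{16} = -2 ⇒ A = \frac{7}{16}.
So c(n) = \frac{7 \left(-3\right)^{n}}{16} - \frac{5 n}{4} - \frac{39}{16}.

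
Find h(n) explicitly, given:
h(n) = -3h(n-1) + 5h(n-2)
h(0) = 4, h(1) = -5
Characteristic equation: x² + 3x - 5 = 0.
Discriminant Δ = (-3)² + 4·(5) = 29.
Roots r₁,₂ = (-3 ± √29)/2, so r₁ = - \frac{3}{2} + \frac{\sqrt{29}}{2}, r₂ = - \frac{\sqrt{29}}{2} - \frac{3}{2}.
General solution: h(n) = A·r₁^n + B·r₂^n.
From the initial conditions, A + B = 4 and r₁A + r₂B = -5.
Since r₁ - r₂ = √29: A = (-5 - (4)r₂)/√29 = \frac{\sqrt{29}}{29} + 2, and B = 4 - A = 2 - \frac{\sqrt{29}}{29}.
So h(n) = \left(\frac{\sqrt{29}}{29} + 2\right)\left(- \frac{3}{2} + \frac{\sqrt{29}}{2}\right)^n + \left(2 - \frac{\sqrt{29}}{29}\right)\left(- \frac{\sqrt{29}}{2} - \frac{3}{2}\right)^n.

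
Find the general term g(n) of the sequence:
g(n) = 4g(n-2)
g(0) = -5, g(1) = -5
Characteristic equation: x² - 4 = 0, which factors as (x - (-2))(x - (2)) = 0.
Roots r₁ = -2, r₂ = 2 (distinct).
General solution: g(n) = A·(-2)^n + B·(2)^n.
From g(0) = -5: A + B = -5.
From g(1) = -5: -2A + 2B = -5.
Solving: A = - \frac{5}{4}, B = - \frac{15}{4}.
So g(n) = - \frac{5 \left(-2\right)^{n}}{4} - \frac{15 \cdot 2^{n}}{4}.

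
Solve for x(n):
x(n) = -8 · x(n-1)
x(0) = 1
Pure geometric recurrence with ratio -8.
By induction x(n) = x(0) · (-8)^n = \left(-8\right)^{n}.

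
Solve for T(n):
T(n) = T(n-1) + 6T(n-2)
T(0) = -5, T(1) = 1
Characteristic equation: x² - x - 6 = 0, which factors as (x - (3))(x - (-2)) = 0.
Roots r₁ = 3, r₂ = -2 (distinct).
General solution: T(n) = A·(3)^n + B·(-2)^n.
From T(0) = -5: A + B = -5.
From T(1) = 1: 3A - 2B = 1.
Solving: A = - \frac{9}{5}, B = - \frac{16}{5}.
So T(n) = - \frac{16 \left(-2\right)^{n}}{5} - \frac{9 \cdot 3^{n}}{5}.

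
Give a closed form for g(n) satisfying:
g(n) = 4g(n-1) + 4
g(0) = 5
First-order linear non-homogeneous.
Homogeneous solution: g_h(n) = A·(4)^n.
Try constant particular solution g_p = K: K = 4K + 4 ⇒ K = - \frac{4}{3}.
General: g(n) = A·(4)^n - \frac{4}{3}.
Apply g(0) = 5: A - \frac{4}{3} = 5 ⇒ A = \frac{19}{3}.
So g(n) = \frac{19 \cdot 4^{n}}{3} - \frac{4}{3}.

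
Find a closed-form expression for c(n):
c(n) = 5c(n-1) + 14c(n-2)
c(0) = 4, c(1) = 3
Characteristic equation: x² - 5x - 14 = 0, which factors as (x - (-2))(x - (7)) = 0.
Roots r₁ = -2, r₂ = 7 (distinct).
General solution: c(n) = A·(-2)^n + B·(7)^n.
From c(0) = 4: A + B = 4.
From c(1) = 3: -2A + 7B = 3.
Solving: A = \frac{25}{9}, B = \frac{11}{9}.
So c(n) = \frac{25 \left(-2\right)^{n}}{9} + \frac{11 \cdot 7^{n}}{9}.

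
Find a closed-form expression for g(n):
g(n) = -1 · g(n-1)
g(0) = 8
Pure geometric recurrence with ratio -1.
By induction g(n) = g(0) · (-1)^n = 8 \left(-1\right)^{n}.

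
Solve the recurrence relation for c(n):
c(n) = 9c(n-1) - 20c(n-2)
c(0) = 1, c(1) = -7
Characteristic equation: x² - 9x + 20 = 0, which factors as (x - (5))(x - (4)) = 0.
Roots r₁ = 5, r₂ = 4 (distinct).
General solution: c(n) = A·(5)^n + B·(4)^n.
From c(0) = 1: A + B = 1.
From c(1) = -7: 5A + 4B = -7.
Solving: A = -11, B = 12.
So c(n) = 12 \cdot 4^{n} - 11 \cdot 5^{n}.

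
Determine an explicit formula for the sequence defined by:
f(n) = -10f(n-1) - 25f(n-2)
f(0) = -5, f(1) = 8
Characteristic equation: x² + 10x + 25 = 0, which is (x - (-5))².
Repeated root r = -5.
General solution: f(n) = (A + Bn)·(-5)^n.
From f(0) = -5: A = -5.
From f(1) = 8: (A + B)·(-5) = 8 ⇒ B = \frac{17}{5}.
So f(n) = \left(\frac{17 n}{5} - 5\right) \cdot (-5)^n.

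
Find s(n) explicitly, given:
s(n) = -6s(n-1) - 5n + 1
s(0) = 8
First-order linear with linear forcing.
Homogeneous solution: s_h(n) = A·(-6)^n.
Try particular s_p(n) = pn + q. Substituting:
  pn + q = -6(p(n-1) + q) - 5n + 1.
Matching the n-coefficient: p = -6p - 5 ⇒ p = - \frac{5}{7}.
Matching constants: q = 6p - 6q + 1 ⇒ q = - \frac{23}{49}.
General: s(n) = A·(-6)^n - \frac{5 n}{7} - \frac{23}{49}.
Apply s(0) = 8: A - \frac{23}{49} = 8 ⇒ A = \frac{415}{49}.
So s(n) = \frac{415 \left(-6\right)^{n}}{49} - \frac{5 n}{7} - \frac{23}{49}.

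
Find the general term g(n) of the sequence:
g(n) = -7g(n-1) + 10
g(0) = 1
First-order linear non-homogeneous.
Homogeneous solution: g_h(n) = A·(-7)^n.
Try constant particular solution g_p = K: K = -7K + 10 ⇒ K = \frac{5}{4}.
General: g(n) = A·(-7)^n + \frac{5}{4}.
Apply g(0) = 1: A + \frac{5}{4} = 1 ⇒ A = - \frac{1}{4}.
So g(n) = \frac{5}{4} - \frac{\left(-7\right)^{n}}{4}.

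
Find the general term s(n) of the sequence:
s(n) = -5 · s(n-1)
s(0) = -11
Pure geometric recurrence with ratio -5.
By induction s(n) = s(0) · (-5)^n = - 11 \left(-5\right)^{n}.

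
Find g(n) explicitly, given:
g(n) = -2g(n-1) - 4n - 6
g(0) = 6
First-order linear with linear forcing.
Homogeneous solution: g_h(n) = A·(-2)^n.
Try particular g_p(n) = pn + q. Substituting:
  pn + q = -2(p(n-1) + q) - 4n - 6.
Matching the n-coefficient: p = -2p - 4 ⇒ p = - \frac{4}{3}.
Matching constants: q = 2p - 2q - 6 ⇒ q = - \frac{26}{9}.
General: g(n) = A·(-2)^n - \frac{4 n}{3} - \frac{26}{9}.
Apply g(0) = 6: A - \frac{26}{9} = 6 ⇒ A = \frac{80}{9}.
So g(n) = \frac{80 \left(-2\right)^{n}}{9} - \frac{4 n}{3} - \frac{26}{9}.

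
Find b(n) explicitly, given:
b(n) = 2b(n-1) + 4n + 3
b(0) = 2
First-order linear with linear forcing.
Homogeneous solution: b_h(n) = A·(2)^n.
Try particular b_p(n) = pn + q. Substituting:
  pn + q = 2(p(n-1) + q) + 4n + 3.
Matching the n-coefficient: p = 2p + 4 ⇒ p = -4.
Matching constants: q = -2p + 2q + 3 ⇒ q = -11.
General: b(n) = A·(2)^n - 4 n - 11.
Apply b(0) = 2: A - 11 = 2 ⇒ A = 13.
So b(n) = 13 \cdot 2^{n} - 4 n - 11.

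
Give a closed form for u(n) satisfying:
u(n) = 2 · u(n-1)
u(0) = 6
Pure geometric recurrence with ratio 2.
By induction u(n) = u(0) · (2)^n = 6 \cdot 2^{n}.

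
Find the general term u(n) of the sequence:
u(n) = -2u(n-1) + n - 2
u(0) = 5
First-order linear with linear forcing.
Homogeneous solution: u_h(n) = A·(-2)^n.
Try particular u_p(n) = pn + q. Substituting:
  pn + q = -2(p(n-1) + q) + n - 2.
Matching the n-coefficient: p = -2p + 1 ⇒ p = \frac{1}{3}.
Matching constants: q = 2p - 2q - 2 ⇒ q = - \frac{4}{9}.
General: u(n) = A·(-2)^n + \frac{n}{3} - \frac{4}{9}.
Apply u(0) = 5: A - \frac{4}{9} = 5 ⇒ A = \frac{49}{9}.
So u(n) = \frac{49 \left(-2\right)^{n}}{9} + \frac{n}{3} - \frac{4}{9}.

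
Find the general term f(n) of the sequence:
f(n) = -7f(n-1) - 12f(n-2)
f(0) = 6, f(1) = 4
Characteristic equation: x² + 7x + 12 = 0, which factors as (x - (-4))(x - (-3)) = 0.
Roots r₁ = -4, r₂ = -3 (distinct).
General solution: f(n) = A·(-4)^n + B·(-3)^n.
From f(0) = 6: A + B = 6.
From f(1) = 4: -4A - 3B = 4.
Solving: A = -22, B = 28.
So f(n) = 28 \left(-3\right)^{n} - 22 \left(-4\right)^{n}.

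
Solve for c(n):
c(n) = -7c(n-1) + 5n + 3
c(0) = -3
First-order linear with linear forcing.
Homogeneous solution: c_h(n) = A·(-7)^n.
Try particular c_p(n) = pn + q. Substituting:
  pn + q = -7(p(n-1) + q) + 5n + 3.
Matching the n-coefficient: p = -7p + 5 ⇒ p = \frac{5}{8}.
Matching constants: q = 7p - 7q + 3 ⇒ q = \frac{59}{64}.
General: c(n) = A·(-7)^n + \frac{5 n}{8} + \frac{59}{64}.
Apply c(0) = -3: A + \frac{59}{64} = -3 ⇒ A = - \frac{251}{64}.
So c(n) = - \frac{251 \left(-7\right)^{n}}{64} + \frac{5 n}{8} + \frac{59}{64}.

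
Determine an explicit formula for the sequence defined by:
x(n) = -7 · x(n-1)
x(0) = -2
Pure geometric recurrence with ratio -7.
By induction x(n) = x(0) · (-7)^n = - 2 \left(-7\right)^{n}.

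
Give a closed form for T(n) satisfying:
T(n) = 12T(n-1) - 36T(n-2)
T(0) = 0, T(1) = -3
Characteristic equation: x² - 12x + 36 = 0, which is (x - (6))².
Repeated root r = 6.
General solution: T(n) = (A + Bn)·(6)^n.
From T(0) = 0: A = 0.
From T(1) = -3: (A + B)·(6) = -3 ⇒ B = - \frac{1}{2}.
So T(n) = \left(- \frac{n}{2}\right) \cdot (6)^n.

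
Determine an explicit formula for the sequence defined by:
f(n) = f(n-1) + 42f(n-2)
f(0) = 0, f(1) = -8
Characteristic equation: x² - x - 42 = 0, which factors as (x - (7))(x - (-6)) = 0.
Roots r₁ = 7, r₂ = -6 (distinct).
General solution: f(n) = A·(7)^n + B·(-6)^n.
From f(0) = 0: A + B = 0.
From f(1) = -8: 7A - 6B = -8.
Solving: A = - \frac{8}{13}, B = \frac{8}{13}.
So f(n) = \frac{8 \left(-6\right)^{n}}{13} - \frac{8 \cdot 7^{n}}{13}.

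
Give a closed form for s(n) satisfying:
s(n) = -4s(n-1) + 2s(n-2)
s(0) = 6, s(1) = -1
Characteristic equation: x² + 4x - 2 = 0.
Discriminant Δ = (-4)² + 4·(2) = 24.
Roots r₁,₂ = (-4 ± √24)/2, so r₁ = -2 + \sqrt{6}, r₂ = - \sqrt{6} - 2.
General solution: s(n) = A·r₁^n + B·r₂^n.
From the initial conditions, A + B = 6 and r₁A + r₂B = -1.
Since r₁ - r₂ = √24: A = (-1 - (6)r₂)/√24 = \frac{11 \sqrt{6}}{12} + 3, and B = 6 - A = 3 - \frac{11 \sqrt{6}}{12}.
So s(n) = \left(\frac{11 \sqrt{6}}{12} + 3\right)\left(-2 + \sqrt{6}\right)^n + \left(3 - \frac{11 \sqrt{6}}{12}\right)\left(- \sqrt{6} - 2\right)^n.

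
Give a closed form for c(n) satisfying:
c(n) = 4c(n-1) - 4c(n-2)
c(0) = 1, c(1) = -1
Characteristic equation: x² - 4x + 4 = 0, which is (x - (2))².
Repeated root r = 2.
General solution: c(n) = (A + Bn)·(2)^n.
From c(0) = 1: A = 1.
From c(1) = -1: (A + B)·(2) = -1 ⇒ B = - \frac{3}{2}.
So c(n) = \left(1 - \frac{3 n}{2}\right) \cdot (2)^n.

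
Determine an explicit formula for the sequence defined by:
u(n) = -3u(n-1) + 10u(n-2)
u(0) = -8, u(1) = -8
Characteristic equation: x² + 3x - 10 = 0, which factors as (x - (2))(x - (-5)) = 0.
Roots r₁ = 2, r₂ = -5 (distinct).
General solution: u(n) = A·(2)^n + B·(-5)^n.
From u(0) = -8: A + B = -8.
From u(1) = -8: 2A - 5B = -8.
Solving: A = - \frac{48}{7}, B = - \frac{8}{7}.
So u(n) = - \frac{8 \left(-5\right)^{n}}{7} - \frac{48 \cdot 2^{n}}{7}.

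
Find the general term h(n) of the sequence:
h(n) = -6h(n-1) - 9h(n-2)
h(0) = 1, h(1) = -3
Characteristic equation: x² + 6x + 9 = 0, which is (x - (-3))².
Repeated root r = -3.
General solution: h(n) = (A + Bn)·(-3)^n.
From h(0) = 1: A = 1.
From h(1) = -3: (A + B)·(-3) = -3 ⇒ B = 0.
So h(n) = \left(1\right) \cdot (-3)^n.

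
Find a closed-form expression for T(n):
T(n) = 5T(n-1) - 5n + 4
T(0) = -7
First-order linear with linear forcing.
Homogeneous solution: T_h(n) = A·(5)^n.
Try particular T_p(n) = pn + q. Substituting:
  pn + q = 5(p(n-1) + q) - 5n + 4.
Matching the n-coefficient: p = 5p - 5 ⇒ p = \frac{5}{4}.
Matching constants: q = -5p + 5q + 4 ⇒ q = \frac{9}{16}.
General: T(n) = A·(5)^n + \frac{5 n}{4} + \frac{9}{16}.
Apply T(0) = -7: A + \frac{9}{16} = -7 ⇒ A = - \frac{121}{16}.
So T(n) = - \frac{121 \cdot 5^{n}}{16} + \frac{5 n}{4} + \frac{9}{16}.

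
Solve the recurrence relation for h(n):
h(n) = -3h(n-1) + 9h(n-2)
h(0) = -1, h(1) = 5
Characteristic equation: x² + 3x - 9 = 0.
Discriminant Δ = (-3)² + 4·(9) = 45.
Roots r₁,₂ = (-3 ± √45)/2, so r₁ = - \frac{3}{2} + \frac{3 \sqrt{5}}{2}, r₂ = - \frac{3 \sqrt{5}}{2} - \frac{3}{2}.
General solution: h(n) = A·r₁^n + B·r₂^n.
From the initial conditions, A + B = -1 and r₁A + r₂B = 5.
Since r₁ - r₂ = √45: A = (5 - (-1)r₂)/√45 = - \frac{1}{2} + \frac{7 \sqrt{5}}{30}, and B = -1 - A = - \frac{7 \sqrt{5}}{30} - \frac{1}{2}.
So h(n) = \left(- \frac{1}{2} + \frac{7 \sqrt{5}}{30}\right)\left(- \frac{3}{2} + \frac{3 \sqrt{5}}{2}\right)^n + \left(- \frac{7 \sqrt{5}}{30} - \frac{1}{2}\right)\left(- \frac{3 \sqrt{5}}{2} - \frac{3}{2}\right)^n.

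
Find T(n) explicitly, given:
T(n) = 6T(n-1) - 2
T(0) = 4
First-order linear non-homogeneous.
Homogeneous solution: T_h(n) = A·(6)^n.
Try constant particular solution T_p = K: K = 6K - 2 ⇒ K = \frac{2}{5}.
General: T(n) = A·(6)^n + \frac{2}{5}.
Apply T(0) = 4: A + \frac{2}{5} = 4 ⇒ A = \frac{18}{5}.
So T(n) = \frac{18 \cdot 6^{n}}{5} + \frac{2}{5}.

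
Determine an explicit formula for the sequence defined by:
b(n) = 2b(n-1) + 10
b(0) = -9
First-order linear non-homogeneous.
Homogeneous solution: b_h(n) = A·(2)^n.
Try constant particular solution b_p = K: K = 2K + 10 ⇒ K = -10.
General: b(n) = A·(2)^n - 10.
Apply b(0) = -9: A - 10 = -9 ⇒ A = 1.
So b(n) = 2^{n} - 10.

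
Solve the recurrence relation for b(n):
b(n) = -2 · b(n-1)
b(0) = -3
Pure geometric recurrence with ratio -2.
By induction b(n) = b(0) · (-2)^n = - 3 \left(-2\right)^{n}.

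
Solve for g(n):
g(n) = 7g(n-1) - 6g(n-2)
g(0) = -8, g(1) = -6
Characteristic equation: x² - 7x + 6 = 0, which factors as (x - (6))(x - (1)) = 0.
Roots r₁ = 6, r₂ = 1 (distinct).
General solution: g(n) = A·(6)^n + B·(1)^n.
From g(0) = -8: A + B = -8.
From g(1) = -6: 6A + B = -6.
Solving: A = \frac{2}{5}, B = - \frac{42}{5}.
So g(n) = \frac{2 \cdot 6^{n}}{5} - \frac{42}{5}.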